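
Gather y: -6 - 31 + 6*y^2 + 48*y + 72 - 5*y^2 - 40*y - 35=y^2 + 8*y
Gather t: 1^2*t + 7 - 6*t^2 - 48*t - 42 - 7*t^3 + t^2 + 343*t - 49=-7*t^3 - 5*t^2 + 296*t - 84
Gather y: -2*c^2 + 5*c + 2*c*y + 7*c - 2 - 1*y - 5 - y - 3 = -2*c^2 + 12*c + y*(2*c - 2) - 10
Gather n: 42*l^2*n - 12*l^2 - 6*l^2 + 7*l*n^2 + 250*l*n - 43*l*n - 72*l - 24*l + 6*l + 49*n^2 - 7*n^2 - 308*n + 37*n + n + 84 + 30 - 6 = -18*l^2 - 90*l + n^2*(7*l + 42) + n*(42*l^2 + 207*l - 270) + 108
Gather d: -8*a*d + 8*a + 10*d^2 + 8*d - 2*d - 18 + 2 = 8*a + 10*d^2 + d*(6 - 8*a) - 16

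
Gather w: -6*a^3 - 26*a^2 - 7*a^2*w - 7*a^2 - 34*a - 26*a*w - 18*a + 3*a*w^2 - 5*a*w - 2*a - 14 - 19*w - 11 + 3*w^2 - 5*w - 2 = -6*a^3 - 33*a^2 - 54*a + w^2*(3*a + 3) + w*(-7*a^2 - 31*a - 24) - 27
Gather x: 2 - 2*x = 2 - 2*x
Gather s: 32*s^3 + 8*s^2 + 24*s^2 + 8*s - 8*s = 32*s^3 + 32*s^2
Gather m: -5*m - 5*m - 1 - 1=-10*m - 2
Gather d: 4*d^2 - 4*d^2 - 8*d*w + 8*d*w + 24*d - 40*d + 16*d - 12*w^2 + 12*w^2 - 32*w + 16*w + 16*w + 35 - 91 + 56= 0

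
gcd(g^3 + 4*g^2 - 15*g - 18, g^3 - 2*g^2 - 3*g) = g^2 - 2*g - 3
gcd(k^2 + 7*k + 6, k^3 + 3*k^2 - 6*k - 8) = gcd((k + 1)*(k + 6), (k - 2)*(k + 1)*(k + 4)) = k + 1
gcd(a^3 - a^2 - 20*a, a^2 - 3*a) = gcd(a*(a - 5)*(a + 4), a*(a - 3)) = a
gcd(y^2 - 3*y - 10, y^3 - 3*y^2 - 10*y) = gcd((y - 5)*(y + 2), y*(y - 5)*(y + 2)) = y^2 - 3*y - 10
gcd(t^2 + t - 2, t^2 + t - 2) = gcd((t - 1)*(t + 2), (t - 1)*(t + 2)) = t^2 + t - 2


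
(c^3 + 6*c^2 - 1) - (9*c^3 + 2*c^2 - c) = -8*c^3 + 4*c^2 + c - 1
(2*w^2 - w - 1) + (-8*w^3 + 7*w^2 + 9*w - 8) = -8*w^3 + 9*w^2 + 8*w - 9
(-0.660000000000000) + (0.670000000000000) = 0.0100000000000000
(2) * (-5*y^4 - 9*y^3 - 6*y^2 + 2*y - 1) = -10*y^4 - 18*y^3 - 12*y^2 + 4*y - 2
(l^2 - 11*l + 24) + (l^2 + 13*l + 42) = 2*l^2 + 2*l + 66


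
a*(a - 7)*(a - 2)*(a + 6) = a^4 - 3*a^3 - 40*a^2 + 84*a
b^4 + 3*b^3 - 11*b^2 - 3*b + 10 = (b - 2)*(b - 1)*(b + 1)*(b + 5)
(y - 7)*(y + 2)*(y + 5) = y^3 - 39*y - 70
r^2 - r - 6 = (r - 3)*(r + 2)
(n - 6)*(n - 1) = n^2 - 7*n + 6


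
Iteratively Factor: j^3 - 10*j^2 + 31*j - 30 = (j - 2)*(j^2 - 8*j + 15) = (j - 3)*(j - 2)*(j - 5)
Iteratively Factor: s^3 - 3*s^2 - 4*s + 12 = (s - 3)*(s^2 - 4) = (s - 3)*(s - 2)*(s + 2)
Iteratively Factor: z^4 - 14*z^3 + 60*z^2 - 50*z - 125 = (z - 5)*(z^3 - 9*z^2 + 15*z + 25) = (z - 5)*(z + 1)*(z^2 - 10*z + 25) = (z - 5)^2*(z + 1)*(z - 5)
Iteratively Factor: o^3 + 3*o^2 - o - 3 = (o - 1)*(o^2 + 4*o + 3) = (o - 1)*(o + 3)*(o + 1)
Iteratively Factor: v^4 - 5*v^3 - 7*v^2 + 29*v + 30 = (v + 2)*(v^3 - 7*v^2 + 7*v + 15) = (v - 3)*(v + 2)*(v^2 - 4*v - 5) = (v - 5)*(v - 3)*(v + 2)*(v + 1)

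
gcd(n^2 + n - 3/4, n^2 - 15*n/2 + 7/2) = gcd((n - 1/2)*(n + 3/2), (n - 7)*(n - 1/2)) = n - 1/2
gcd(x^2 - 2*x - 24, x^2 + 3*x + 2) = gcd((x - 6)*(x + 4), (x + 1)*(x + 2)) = 1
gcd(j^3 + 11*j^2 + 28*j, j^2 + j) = j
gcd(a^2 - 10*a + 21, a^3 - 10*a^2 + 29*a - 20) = 1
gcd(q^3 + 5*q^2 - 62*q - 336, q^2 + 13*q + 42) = q^2 + 13*q + 42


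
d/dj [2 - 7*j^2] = -14*j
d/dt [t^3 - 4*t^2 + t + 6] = 3*t^2 - 8*t + 1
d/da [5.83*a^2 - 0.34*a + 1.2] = 11.66*a - 0.34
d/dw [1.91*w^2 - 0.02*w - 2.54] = 3.82*w - 0.02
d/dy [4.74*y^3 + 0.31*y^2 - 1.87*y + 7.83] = 14.22*y^2 + 0.62*y - 1.87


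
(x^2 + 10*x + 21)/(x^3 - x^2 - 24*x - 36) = (x + 7)/(x^2 - 4*x - 12)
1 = 1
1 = 1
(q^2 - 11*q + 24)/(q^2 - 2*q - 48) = (q - 3)/(q + 6)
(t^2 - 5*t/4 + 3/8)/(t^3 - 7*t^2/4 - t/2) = (-8*t^2 + 10*t - 3)/(2*t*(-4*t^2 + 7*t + 2))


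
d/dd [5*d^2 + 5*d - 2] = 10*d + 5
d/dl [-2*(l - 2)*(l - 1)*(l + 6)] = -6*l^2 - 12*l + 32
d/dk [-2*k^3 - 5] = -6*k^2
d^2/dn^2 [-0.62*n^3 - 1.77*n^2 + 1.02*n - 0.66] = -3.72*n - 3.54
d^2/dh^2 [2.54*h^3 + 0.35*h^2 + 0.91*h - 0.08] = 15.24*h + 0.7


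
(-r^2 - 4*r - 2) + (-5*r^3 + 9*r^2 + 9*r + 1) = -5*r^3 + 8*r^2 + 5*r - 1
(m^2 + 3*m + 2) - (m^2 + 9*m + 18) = -6*m - 16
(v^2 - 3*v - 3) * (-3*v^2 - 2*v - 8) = -3*v^4 + 7*v^3 + 7*v^2 + 30*v + 24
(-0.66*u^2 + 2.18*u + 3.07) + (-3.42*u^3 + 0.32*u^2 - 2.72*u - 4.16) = -3.42*u^3 - 0.34*u^2 - 0.54*u - 1.09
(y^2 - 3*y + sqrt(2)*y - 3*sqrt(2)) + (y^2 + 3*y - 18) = 2*y^2 + sqrt(2)*y - 18 - 3*sqrt(2)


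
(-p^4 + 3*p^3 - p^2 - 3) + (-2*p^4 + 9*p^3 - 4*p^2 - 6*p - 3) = -3*p^4 + 12*p^3 - 5*p^2 - 6*p - 6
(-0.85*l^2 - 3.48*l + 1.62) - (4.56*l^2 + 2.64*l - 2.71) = -5.41*l^2 - 6.12*l + 4.33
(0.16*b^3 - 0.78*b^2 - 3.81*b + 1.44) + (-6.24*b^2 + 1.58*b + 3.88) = 0.16*b^3 - 7.02*b^2 - 2.23*b + 5.32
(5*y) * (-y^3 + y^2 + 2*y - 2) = -5*y^4 + 5*y^3 + 10*y^2 - 10*y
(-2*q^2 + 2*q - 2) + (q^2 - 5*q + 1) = -q^2 - 3*q - 1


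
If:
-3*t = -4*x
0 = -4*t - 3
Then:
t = -3/4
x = -9/16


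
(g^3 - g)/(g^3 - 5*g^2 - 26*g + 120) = (g^3 - g)/(g^3 - 5*g^2 - 26*g + 120)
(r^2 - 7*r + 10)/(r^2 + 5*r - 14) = (r - 5)/(r + 7)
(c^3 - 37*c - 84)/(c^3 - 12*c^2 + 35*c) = (c^2 + 7*c + 12)/(c*(c - 5))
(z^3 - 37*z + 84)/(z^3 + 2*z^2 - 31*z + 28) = (z - 3)/(z - 1)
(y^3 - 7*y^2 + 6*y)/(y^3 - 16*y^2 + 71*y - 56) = y*(y - 6)/(y^2 - 15*y + 56)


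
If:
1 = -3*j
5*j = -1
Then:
No Solution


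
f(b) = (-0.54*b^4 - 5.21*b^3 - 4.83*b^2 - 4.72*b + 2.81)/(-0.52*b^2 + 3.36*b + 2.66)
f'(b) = (1.04*b - 3.36)*(-0.54*b^4 - 5.21*b^3 - 4.83*b^2 - 4.72*b + 2.81)/(-0.52*b^2 + 3.36*b + 2.66)^2 + (-2.16*b^3 - 15.63*b^2 - 9.66*b - 4.72)/(-0.52*b^2 + 3.36*b + 2.66) = (0.5616*b^5 - 2.734*b^4 - 40.7568*b^3 - 60.259*b^2 - 22.7732*b - 21.9968)/(0.2704*b^4 - 3.4944*b^3 + 8.5232*b^2 + 17.8752*b + 7.0756)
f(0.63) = -0.76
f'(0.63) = -3.39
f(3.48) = -46.04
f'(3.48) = -41.04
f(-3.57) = -6.73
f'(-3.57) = 1.48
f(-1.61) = -3.91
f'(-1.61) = 0.25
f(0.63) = -0.76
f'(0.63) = -3.39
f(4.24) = -89.40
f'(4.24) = -77.42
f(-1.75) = -3.98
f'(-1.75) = 0.73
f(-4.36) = -7.69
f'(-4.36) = 0.91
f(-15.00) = 65.36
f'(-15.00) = -16.23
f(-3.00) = -5.82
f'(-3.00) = 1.68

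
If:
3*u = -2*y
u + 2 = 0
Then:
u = -2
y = 3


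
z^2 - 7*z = z*(z - 7)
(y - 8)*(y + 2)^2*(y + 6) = y^4 + 2*y^3 - 52*y^2 - 200*y - 192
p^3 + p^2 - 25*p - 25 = (p - 5)*(p + 1)*(p + 5)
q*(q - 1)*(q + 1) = q^3 - q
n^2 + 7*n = n*(n + 7)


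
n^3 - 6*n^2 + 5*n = n*(n - 5)*(n - 1)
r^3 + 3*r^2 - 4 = (r - 1)*(r + 2)^2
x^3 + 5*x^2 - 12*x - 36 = (x - 3)*(x + 2)*(x + 6)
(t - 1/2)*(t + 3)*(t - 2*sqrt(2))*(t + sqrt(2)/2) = t^4 - 3*sqrt(2)*t^3/2 + 5*t^3/2 - 15*sqrt(2)*t^2/4 - 7*t^2/2 - 5*t + 9*sqrt(2)*t/4 + 3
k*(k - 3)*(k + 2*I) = k^3 - 3*k^2 + 2*I*k^2 - 6*I*k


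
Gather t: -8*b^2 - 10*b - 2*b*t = -8*b^2 - 2*b*t - 10*b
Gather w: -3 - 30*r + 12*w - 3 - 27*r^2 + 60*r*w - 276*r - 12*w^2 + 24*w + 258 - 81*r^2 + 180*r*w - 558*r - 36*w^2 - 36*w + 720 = -108*r^2 + 240*r*w - 864*r - 48*w^2 + 972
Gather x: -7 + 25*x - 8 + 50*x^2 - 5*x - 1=50*x^2 + 20*x - 16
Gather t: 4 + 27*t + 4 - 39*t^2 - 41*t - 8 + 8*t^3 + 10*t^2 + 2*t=8*t^3 - 29*t^2 - 12*t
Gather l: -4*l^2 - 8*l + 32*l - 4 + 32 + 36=-4*l^2 + 24*l + 64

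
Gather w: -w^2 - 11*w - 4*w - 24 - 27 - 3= -w^2 - 15*w - 54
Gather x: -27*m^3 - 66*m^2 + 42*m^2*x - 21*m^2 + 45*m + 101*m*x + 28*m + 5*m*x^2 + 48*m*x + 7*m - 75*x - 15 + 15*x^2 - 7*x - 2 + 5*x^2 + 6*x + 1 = -27*m^3 - 87*m^2 + 80*m + x^2*(5*m + 20) + x*(42*m^2 + 149*m - 76) - 16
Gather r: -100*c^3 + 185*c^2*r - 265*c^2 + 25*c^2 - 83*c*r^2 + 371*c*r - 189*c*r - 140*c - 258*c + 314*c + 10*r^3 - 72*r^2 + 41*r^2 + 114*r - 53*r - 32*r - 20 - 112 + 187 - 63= -100*c^3 - 240*c^2 - 84*c + 10*r^3 + r^2*(-83*c - 31) + r*(185*c^2 + 182*c + 29) - 8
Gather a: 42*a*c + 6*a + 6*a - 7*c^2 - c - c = a*(42*c + 12) - 7*c^2 - 2*c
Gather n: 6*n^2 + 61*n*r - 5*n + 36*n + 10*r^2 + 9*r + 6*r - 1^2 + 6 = 6*n^2 + n*(61*r + 31) + 10*r^2 + 15*r + 5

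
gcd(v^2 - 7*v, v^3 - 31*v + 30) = 1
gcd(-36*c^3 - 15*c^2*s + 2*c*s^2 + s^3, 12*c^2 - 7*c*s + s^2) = -4*c + s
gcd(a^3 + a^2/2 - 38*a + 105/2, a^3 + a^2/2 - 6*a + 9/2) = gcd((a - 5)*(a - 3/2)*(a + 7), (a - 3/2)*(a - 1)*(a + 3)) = a - 3/2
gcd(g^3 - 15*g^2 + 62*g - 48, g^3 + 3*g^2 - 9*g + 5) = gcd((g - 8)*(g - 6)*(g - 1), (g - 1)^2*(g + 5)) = g - 1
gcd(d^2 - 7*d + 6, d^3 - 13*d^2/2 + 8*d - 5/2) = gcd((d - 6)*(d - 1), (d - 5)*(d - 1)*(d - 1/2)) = d - 1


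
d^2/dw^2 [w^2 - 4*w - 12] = 2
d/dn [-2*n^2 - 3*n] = -4*n - 3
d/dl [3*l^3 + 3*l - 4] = 9*l^2 + 3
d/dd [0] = 0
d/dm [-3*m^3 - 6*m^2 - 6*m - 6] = -9*m^2 - 12*m - 6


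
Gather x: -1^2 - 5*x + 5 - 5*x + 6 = 10 - 10*x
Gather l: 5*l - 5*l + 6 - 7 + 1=0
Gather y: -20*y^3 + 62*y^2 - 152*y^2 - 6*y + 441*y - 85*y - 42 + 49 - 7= -20*y^3 - 90*y^2 + 350*y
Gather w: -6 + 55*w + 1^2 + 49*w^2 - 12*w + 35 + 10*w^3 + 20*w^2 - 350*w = 10*w^3 + 69*w^2 - 307*w + 30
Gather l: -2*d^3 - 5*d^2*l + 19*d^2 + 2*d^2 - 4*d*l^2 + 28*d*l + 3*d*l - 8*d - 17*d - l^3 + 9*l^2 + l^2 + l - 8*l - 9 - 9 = -2*d^3 + 21*d^2 - 25*d - l^3 + l^2*(10 - 4*d) + l*(-5*d^2 + 31*d - 7) - 18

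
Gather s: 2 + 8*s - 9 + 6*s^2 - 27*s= 6*s^2 - 19*s - 7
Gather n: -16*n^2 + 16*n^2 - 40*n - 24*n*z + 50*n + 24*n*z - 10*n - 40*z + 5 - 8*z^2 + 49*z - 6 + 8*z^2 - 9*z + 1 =0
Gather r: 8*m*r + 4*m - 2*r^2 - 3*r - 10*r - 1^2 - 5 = 4*m - 2*r^2 + r*(8*m - 13) - 6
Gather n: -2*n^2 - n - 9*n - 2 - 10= -2*n^2 - 10*n - 12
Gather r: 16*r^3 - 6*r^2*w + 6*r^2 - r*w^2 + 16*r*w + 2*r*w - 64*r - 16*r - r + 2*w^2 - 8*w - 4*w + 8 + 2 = 16*r^3 + r^2*(6 - 6*w) + r*(-w^2 + 18*w - 81) + 2*w^2 - 12*w + 10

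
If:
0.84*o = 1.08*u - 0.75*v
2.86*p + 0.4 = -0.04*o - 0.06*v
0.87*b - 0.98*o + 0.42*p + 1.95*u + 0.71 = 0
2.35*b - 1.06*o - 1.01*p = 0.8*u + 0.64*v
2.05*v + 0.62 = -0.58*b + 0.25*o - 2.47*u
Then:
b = -0.79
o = -1.46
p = -0.13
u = -0.72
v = 0.61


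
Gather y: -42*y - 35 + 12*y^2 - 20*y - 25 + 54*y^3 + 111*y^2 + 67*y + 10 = 54*y^3 + 123*y^2 + 5*y - 50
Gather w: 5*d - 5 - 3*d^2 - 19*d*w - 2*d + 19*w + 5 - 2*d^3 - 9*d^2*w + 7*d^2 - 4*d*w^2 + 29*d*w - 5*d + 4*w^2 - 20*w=-2*d^3 + 4*d^2 - 2*d + w^2*(4 - 4*d) + w*(-9*d^2 + 10*d - 1)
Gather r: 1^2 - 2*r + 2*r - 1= 0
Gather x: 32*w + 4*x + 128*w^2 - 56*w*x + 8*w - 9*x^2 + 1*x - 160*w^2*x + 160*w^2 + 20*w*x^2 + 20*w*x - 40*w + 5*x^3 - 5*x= 288*w^2 + 5*x^3 + x^2*(20*w - 9) + x*(-160*w^2 - 36*w)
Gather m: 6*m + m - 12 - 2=7*m - 14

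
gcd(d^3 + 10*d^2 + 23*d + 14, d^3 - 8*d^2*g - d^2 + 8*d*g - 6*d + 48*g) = d + 2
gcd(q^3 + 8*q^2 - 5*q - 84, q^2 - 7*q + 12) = q - 3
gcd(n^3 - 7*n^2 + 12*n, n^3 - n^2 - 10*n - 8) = n - 4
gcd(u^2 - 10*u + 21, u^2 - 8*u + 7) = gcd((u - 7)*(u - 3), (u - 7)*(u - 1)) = u - 7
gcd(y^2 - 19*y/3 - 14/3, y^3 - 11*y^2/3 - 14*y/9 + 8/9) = y + 2/3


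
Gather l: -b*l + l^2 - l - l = l^2 + l*(-b - 2)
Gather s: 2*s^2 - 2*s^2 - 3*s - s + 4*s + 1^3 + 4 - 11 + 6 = 0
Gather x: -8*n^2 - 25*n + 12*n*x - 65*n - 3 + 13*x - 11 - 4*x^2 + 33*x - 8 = -8*n^2 - 90*n - 4*x^2 + x*(12*n + 46) - 22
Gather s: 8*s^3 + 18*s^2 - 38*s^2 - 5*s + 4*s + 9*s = 8*s^3 - 20*s^2 + 8*s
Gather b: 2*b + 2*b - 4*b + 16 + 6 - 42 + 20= 0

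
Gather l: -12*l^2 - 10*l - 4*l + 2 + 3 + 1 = -12*l^2 - 14*l + 6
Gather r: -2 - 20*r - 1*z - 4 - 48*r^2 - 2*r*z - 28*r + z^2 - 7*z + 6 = -48*r^2 + r*(-2*z - 48) + z^2 - 8*z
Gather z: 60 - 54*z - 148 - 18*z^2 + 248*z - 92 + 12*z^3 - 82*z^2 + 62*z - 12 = 12*z^3 - 100*z^2 + 256*z - 192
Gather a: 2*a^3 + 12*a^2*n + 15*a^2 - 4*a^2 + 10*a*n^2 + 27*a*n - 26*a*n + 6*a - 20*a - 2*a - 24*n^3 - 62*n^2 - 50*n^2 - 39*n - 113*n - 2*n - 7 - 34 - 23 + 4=2*a^3 + a^2*(12*n + 11) + a*(10*n^2 + n - 16) - 24*n^3 - 112*n^2 - 154*n - 60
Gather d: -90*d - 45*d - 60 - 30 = -135*d - 90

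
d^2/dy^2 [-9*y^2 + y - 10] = -18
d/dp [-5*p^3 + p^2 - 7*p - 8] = -15*p^2 + 2*p - 7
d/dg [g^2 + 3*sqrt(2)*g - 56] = 2*g + 3*sqrt(2)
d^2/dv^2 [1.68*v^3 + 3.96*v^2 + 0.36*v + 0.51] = 10.08*v + 7.92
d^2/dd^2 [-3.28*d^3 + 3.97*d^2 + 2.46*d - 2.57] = 7.94 - 19.68*d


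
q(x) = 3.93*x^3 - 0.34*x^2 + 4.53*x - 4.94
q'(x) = 11.79*x^2 - 0.68*x + 4.53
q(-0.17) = -5.74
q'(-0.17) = 4.99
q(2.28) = 50.20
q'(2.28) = 64.27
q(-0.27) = -6.27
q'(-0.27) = 5.57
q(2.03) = 35.73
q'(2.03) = 51.74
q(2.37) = 56.20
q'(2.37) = 69.14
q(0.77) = 0.14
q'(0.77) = 11.00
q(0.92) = 2.00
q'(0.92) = 13.88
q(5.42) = 635.36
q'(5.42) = 347.19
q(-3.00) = -127.70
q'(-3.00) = 112.68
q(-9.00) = -2938.22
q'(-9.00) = 965.64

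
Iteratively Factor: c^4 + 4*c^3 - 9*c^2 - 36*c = (c + 3)*(c^3 + c^2 - 12*c) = c*(c + 3)*(c^2 + c - 12) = c*(c + 3)*(c + 4)*(c - 3)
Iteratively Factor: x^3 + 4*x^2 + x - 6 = (x - 1)*(x^2 + 5*x + 6) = (x - 1)*(x + 2)*(x + 3)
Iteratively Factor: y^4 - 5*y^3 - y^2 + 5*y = (y - 1)*(y^3 - 4*y^2 - 5*y) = (y - 5)*(y - 1)*(y^2 + y) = y*(y - 5)*(y - 1)*(y + 1)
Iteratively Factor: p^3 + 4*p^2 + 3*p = (p + 3)*(p^2 + p) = p*(p + 3)*(p + 1)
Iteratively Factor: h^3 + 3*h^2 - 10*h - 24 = (h + 2)*(h^2 + h - 12) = (h - 3)*(h + 2)*(h + 4)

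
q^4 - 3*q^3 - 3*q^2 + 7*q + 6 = (q - 3)*(q - 2)*(q + 1)^2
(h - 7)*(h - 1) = h^2 - 8*h + 7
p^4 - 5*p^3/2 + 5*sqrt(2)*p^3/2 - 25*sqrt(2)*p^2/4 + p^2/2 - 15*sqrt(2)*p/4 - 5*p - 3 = (p - 3)*(p + 1/2)*(p + sqrt(2)/2)*(p + 2*sqrt(2))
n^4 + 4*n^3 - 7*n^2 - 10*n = n*(n - 2)*(n + 1)*(n + 5)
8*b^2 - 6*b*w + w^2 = (-4*b + w)*(-2*b + w)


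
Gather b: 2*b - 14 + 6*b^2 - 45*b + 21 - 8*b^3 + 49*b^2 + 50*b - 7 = -8*b^3 + 55*b^2 + 7*b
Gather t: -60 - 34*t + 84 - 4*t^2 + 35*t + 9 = -4*t^2 + t + 33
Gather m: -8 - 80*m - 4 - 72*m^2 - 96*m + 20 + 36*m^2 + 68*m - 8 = -36*m^2 - 108*m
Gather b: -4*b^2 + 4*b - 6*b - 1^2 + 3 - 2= -4*b^2 - 2*b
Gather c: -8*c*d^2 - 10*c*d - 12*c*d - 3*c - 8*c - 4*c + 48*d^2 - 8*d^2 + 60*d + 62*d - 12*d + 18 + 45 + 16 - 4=c*(-8*d^2 - 22*d - 15) + 40*d^2 + 110*d + 75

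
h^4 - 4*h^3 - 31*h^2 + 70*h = h*(h - 7)*(h - 2)*(h + 5)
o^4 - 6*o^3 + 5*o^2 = o^2*(o - 5)*(o - 1)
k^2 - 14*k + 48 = (k - 8)*(k - 6)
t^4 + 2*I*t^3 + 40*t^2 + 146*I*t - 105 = (t - 7*I)*(t + I)*(t + 3*I)*(t + 5*I)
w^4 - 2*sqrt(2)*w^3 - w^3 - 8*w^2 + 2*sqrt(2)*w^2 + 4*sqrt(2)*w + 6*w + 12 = (w - 2)*(w + 1)*(w - 3*sqrt(2))*(w + sqrt(2))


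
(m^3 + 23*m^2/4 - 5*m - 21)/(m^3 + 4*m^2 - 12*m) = (m + 7/4)/m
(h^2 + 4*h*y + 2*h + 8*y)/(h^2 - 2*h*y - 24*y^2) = (-h - 2)/(-h + 6*y)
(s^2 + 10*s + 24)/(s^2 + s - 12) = (s + 6)/(s - 3)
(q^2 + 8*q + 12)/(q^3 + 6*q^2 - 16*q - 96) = (q + 2)/(q^2 - 16)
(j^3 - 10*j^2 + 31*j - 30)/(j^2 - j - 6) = (j^2 - 7*j + 10)/(j + 2)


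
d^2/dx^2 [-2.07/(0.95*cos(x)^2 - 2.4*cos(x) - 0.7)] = (-7.4727*(1 - cos(x)^2)^2 + 14.1588*cos(x)^3 - 21.16575*cos(x)^2 - 24.84*cos(x) + 34.0722)/(-0.95*cos(x)^2 + 2.4*cos(x) + 0.7)^3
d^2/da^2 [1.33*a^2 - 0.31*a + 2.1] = 2.66000000000000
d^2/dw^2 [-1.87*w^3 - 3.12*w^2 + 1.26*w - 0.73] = -11.22*w - 6.24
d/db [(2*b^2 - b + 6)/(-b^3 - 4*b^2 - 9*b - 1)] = (2*b^4 - 2*b^3 - 4*b^2 + 44*b + 55)/(b^6 + 8*b^5 + 34*b^4 + 74*b^3 + 89*b^2 + 18*b + 1)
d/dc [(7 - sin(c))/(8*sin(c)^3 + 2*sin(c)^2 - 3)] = (16*sin(c)^3 - 166*sin(c)^2 - 28*sin(c) + 3)*cos(c)/(8*sin(c)^3 + 2*sin(c)^2 - 3)^2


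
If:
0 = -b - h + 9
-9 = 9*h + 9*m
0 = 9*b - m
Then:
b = -5/4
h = 41/4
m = -45/4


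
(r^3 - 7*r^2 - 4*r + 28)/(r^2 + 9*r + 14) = (r^2 - 9*r + 14)/(r + 7)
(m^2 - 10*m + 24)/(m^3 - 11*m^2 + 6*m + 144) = (m - 4)/(m^2 - 5*m - 24)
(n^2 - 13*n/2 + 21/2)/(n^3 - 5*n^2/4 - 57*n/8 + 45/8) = 4*(2*n - 7)/(8*n^2 + 14*n - 15)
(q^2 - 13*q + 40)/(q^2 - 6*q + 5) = (q - 8)/(q - 1)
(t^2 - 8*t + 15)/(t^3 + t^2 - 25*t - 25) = (t - 3)/(t^2 + 6*t + 5)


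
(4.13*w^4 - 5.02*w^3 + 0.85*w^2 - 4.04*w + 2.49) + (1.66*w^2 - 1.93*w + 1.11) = 4.13*w^4 - 5.02*w^3 + 2.51*w^2 - 5.97*w + 3.6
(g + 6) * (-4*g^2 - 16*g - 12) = -4*g^3 - 40*g^2 - 108*g - 72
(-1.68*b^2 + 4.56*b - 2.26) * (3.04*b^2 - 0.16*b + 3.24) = -5.1072*b^4 + 14.1312*b^3 - 13.0432*b^2 + 15.136*b - 7.3224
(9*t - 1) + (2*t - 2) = 11*t - 3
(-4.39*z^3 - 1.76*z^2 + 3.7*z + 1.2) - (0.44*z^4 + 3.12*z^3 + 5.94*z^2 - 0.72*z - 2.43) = -0.44*z^4 - 7.51*z^3 - 7.7*z^2 + 4.42*z + 3.63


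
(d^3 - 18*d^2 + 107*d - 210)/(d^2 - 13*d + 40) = (d^2 - 13*d + 42)/(d - 8)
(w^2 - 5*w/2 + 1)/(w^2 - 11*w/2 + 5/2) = (w - 2)/(w - 5)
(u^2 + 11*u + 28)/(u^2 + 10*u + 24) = (u + 7)/(u + 6)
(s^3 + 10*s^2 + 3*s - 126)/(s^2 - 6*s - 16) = (-s^3 - 10*s^2 - 3*s + 126)/(-s^2 + 6*s + 16)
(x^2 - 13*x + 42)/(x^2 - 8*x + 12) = (x - 7)/(x - 2)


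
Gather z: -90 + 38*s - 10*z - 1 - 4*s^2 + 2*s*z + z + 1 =-4*s^2 + 38*s + z*(2*s - 9) - 90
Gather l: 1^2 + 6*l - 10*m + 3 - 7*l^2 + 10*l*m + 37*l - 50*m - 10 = -7*l^2 + l*(10*m + 43) - 60*m - 6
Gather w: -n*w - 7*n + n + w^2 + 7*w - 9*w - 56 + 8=-6*n + w^2 + w*(-n - 2) - 48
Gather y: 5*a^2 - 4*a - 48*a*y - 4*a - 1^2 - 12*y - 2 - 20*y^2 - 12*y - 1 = 5*a^2 - 8*a - 20*y^2 + y*(-48*a - 24) - 4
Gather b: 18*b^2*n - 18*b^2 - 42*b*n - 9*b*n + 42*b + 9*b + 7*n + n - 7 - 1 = b^2*(18*n - 18) + b*(51 - 51*n) + 8*n - 8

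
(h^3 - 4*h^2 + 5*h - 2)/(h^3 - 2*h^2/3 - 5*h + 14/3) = 3*(h - 1)/(3*h + 7)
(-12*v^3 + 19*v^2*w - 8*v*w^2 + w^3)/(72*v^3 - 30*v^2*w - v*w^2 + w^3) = (-v + w)/(6*v + w)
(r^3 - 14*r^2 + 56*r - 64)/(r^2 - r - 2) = (r^2 - 12*r + 32)/(r + 1)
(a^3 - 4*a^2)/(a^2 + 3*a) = a*(a - 4)/(a + 3)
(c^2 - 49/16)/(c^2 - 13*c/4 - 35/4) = (c - 7/4)/(c - 5)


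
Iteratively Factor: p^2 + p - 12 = (p + 4)*(p - 3)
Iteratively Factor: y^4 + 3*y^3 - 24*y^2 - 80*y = (y - 5)*(y^3 + 8*y^2 + 16*y) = (y - 5)*(y + 4)*(y^2 + 4*y) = y*(y - 5)*(y + 4)*(y + 4)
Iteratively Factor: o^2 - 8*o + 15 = (o - 5)*(o - 3)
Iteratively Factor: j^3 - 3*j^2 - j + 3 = (j + 1)*(j^2 - 4*j + 3) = (j - 3)*(j + 1)*(j - 1)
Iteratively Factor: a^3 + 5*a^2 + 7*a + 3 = (a + 3)*(a^2 + 2*a + 1) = (a + 1)*(a + 3)*(a + 1)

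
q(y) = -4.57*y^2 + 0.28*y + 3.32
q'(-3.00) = 27.70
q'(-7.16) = 65.72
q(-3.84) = -65.14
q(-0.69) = 0.95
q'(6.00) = -54.56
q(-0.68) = 1.02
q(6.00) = -159.52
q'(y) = 0.28 - 9.14*y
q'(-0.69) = 6.59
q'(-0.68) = 6.50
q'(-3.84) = 35.38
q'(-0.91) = 8.60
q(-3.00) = -38.65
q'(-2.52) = 23.31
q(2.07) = -15.68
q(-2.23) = -20.03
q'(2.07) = -18.64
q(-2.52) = -26.41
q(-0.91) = -0.72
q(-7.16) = -232.97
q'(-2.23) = 20.66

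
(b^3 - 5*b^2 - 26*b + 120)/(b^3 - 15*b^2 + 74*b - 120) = (b + 5)/(b - 5)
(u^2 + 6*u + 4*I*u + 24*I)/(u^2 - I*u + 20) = (u + 6)/(u - 5*I)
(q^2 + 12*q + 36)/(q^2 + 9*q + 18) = (q + 6)/(q + 3)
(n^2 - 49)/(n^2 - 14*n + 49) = (n + 7)/(n - 7)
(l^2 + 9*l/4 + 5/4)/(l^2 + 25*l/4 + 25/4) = (l + 1)/(l + 5)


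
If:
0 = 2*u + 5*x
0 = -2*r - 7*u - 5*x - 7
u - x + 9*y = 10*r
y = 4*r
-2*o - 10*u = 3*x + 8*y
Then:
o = 805/159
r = 49/636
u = -455/318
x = 91/159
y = 49/159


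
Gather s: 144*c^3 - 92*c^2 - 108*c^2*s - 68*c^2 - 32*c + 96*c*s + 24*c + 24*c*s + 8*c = 144*c^3 - 160*c^2 + s*(-108*c^2 + 120*c)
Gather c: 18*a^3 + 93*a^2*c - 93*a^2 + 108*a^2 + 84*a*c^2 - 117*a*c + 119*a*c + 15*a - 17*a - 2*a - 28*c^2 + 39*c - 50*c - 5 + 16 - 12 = 18*a^3 + 15*a^2 - 4*a + c^2*(84*a - 28) + c*(93*a^2 + 2*a - 11) - 1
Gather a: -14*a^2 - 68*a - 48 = -14*a^2 - 68*a - 48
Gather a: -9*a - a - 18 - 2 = -10*a - 20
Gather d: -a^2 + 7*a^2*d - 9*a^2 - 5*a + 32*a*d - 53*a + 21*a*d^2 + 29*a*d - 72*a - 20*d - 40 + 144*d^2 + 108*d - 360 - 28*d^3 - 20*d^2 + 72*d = -10*a^2 - 130*a - 28*d^3 + d^2*(21*a + 124) + d*(7*a^2 + 61*a + 160) - 400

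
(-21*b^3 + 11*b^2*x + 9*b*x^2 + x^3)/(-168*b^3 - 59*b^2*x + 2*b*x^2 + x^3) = (-b + x)/(-8*b + x)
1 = 1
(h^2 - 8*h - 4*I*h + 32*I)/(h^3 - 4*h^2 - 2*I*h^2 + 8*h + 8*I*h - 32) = (h - 8)/(h^2 + 2*h*(-2 + I) - 8*I)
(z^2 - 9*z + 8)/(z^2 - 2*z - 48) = (z - 1)/(z + 6)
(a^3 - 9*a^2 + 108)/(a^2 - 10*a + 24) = (a^2 - 3*a - 18)/(a - 4)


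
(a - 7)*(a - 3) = a^2 - 10*a + 21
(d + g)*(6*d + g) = 6*d^2 + 7*d*g + g^2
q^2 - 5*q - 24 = (q - 8)*(q + 3)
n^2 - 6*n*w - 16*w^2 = (n - 8*w)*(n + 2*w)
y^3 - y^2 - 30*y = y*(y - 6)*(y + 5)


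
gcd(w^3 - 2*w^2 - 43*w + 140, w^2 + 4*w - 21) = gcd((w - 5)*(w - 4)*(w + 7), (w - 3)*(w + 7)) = w + 7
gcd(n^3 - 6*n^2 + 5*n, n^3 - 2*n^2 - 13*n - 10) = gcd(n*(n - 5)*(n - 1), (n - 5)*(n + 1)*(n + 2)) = n - 5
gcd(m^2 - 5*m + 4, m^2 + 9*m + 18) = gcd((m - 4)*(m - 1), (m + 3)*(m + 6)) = 1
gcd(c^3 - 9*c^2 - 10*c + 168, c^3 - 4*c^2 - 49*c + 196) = c - 7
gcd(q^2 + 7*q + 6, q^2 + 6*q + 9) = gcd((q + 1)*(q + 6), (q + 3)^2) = 1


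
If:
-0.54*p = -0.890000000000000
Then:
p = 1.65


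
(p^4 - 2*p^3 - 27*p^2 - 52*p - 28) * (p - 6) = p^5 - 8*p^4 - 15*p^3 + 110*p^2 + 284*p + 168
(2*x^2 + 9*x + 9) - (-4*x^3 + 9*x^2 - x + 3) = 4*x^3 - 7*x^2 + 10*x + 6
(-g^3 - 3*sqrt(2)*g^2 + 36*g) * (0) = 0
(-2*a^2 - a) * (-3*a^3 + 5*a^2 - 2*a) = 6*a^5 - 7*a^4 - a^3 + 2*a^2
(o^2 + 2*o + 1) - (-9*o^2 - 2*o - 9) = 10*o^2 + 4*o + 10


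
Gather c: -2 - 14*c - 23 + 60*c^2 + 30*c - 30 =60*c^2 + 16*c - 55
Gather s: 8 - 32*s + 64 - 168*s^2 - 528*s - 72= -168*s^2 - 560*s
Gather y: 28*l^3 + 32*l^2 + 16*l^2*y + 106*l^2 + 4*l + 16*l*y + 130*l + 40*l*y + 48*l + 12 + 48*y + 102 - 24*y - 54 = 28*l^3 + 138*l^2 + 182*l + y*(16*l^2 + 56*l + 24) + 60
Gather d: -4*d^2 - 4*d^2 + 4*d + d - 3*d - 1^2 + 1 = -8*d^2 + 2*d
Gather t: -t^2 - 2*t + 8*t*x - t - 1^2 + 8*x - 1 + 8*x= -t^2 + t*(8*x - 3) + 16*x - 2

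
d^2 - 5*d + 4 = (d - 4)*(d - 1)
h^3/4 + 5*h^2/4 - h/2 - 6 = (h/4 + 1)*(h - 2)*(h + 3)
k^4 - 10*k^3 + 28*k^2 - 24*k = k*(k - 6)*(k - 2)^2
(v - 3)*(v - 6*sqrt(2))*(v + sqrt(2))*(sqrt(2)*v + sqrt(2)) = sqrt(2)*v^4 - 10*v^3 - 2*sqrt(2)*v^3 - 15*sqrt(2)*v^2 + 20*v^2 + 30*v + 24*sqrt(2)*v + 36*sqrt(2)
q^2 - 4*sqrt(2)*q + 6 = (q - 3*sqrt(2))*(q - sqrt(2))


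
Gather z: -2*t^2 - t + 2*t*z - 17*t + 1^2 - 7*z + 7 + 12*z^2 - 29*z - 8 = -2*t^2 - 18*t + 12*z^2 + z*(2*t - 36)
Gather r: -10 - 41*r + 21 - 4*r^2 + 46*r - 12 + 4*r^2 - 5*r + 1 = 0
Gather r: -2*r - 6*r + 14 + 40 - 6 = 48 - 8*r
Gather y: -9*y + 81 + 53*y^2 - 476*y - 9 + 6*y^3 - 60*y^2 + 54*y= 6*y^3 - 7*y^2 - 431*y + 72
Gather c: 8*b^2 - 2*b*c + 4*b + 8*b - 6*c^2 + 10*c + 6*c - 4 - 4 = 8*b^2 + 12*b - 6*c^2 + c*(16 - 2*b) - 8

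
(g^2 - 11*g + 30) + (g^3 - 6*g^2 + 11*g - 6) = g^3 - 5*g^2 + 24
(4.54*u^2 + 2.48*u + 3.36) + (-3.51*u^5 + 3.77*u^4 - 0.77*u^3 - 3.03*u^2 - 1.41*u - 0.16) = -3.51*u^5 + 3.77*u^4 - 0.77*u^3 + 1.51*u^2 + 1.07*u + 3.2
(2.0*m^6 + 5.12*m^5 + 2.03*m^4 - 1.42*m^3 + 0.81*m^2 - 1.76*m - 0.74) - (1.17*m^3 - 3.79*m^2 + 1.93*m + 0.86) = 2.0*m^6 + 5.12*m^5 + 2.03*m^4 - 2.59*m^3 + 4.6*m^2 - 3.69*m - 1.6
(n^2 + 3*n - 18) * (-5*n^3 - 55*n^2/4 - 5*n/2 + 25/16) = -5*n^5 - 115*n^4/4 + 185*n^3/4 + 3865*n^2/16 + 795*n/16 - 225/8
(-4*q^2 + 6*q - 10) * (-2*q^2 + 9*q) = 8*q^4 - 48*q^3 + 74*q^2 - 90*q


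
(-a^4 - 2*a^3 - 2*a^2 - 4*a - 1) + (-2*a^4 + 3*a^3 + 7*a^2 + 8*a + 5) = -3*a^4 + a^3 + 5*a^2 + 4*a + 4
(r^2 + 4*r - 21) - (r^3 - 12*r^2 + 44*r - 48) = -r^3 + 13*r^2 - 40*r + 27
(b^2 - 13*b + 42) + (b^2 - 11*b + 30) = 2*b^2 - 24*b + 72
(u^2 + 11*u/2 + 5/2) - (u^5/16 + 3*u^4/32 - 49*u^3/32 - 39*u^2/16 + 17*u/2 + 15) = -u^5/16 - 3*u^4/32 + 49*u^3/32 + 55*u^2/16 - 3*u - 25/2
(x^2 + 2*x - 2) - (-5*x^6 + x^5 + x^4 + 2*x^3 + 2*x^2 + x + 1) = 5*x^6 - x^5 - x^4 - 2*x^3 - x^2 + x - 3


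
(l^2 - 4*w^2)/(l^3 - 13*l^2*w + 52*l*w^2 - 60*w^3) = (l + 2*w)/(l^2 - 11*l*w + 30*w^2)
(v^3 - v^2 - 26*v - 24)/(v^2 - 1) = (v^2 - 2*v - 24)/(v - 1)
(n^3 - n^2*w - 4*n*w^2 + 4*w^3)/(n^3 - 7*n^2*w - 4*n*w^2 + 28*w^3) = (-n + w)/(-n + 7*w)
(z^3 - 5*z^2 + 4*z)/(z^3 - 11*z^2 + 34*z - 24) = z/(z - 6)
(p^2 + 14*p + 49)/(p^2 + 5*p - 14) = (p + 7)/(p - 2)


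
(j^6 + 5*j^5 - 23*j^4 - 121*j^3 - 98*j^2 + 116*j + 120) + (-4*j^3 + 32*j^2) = j^6 + 5*j^5 - 23*j^4 - 125*j^3 - 66*j^2 + 116*j + 120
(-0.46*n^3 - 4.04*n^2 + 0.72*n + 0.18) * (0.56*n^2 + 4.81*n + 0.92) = -0.2576*n^5 - 4.475*n^4 - 19.4524*n^3 - 0.1528*n^2 + 1.5282*n + 0.1656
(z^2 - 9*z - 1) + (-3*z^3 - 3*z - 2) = -3*z^3 + z^2 - 12*z - 3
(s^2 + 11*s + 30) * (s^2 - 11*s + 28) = s^4 - 63*s^2 - 22*s + 840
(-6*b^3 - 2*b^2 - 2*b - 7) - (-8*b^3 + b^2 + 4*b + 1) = 2*b^3 - 3*b^2 - 6*b - 8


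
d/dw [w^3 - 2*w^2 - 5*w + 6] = 3*w^2 - 4*w - 5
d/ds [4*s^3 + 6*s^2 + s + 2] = 12*s^2 + 12*s + 1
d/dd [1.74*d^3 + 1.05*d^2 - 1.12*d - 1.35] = 5.22*d^2 + 2.1*d - 1.12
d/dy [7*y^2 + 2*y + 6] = 14*y + 2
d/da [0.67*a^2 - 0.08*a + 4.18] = 1.34*a - 0.08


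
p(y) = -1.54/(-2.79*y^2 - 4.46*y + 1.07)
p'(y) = -1.54*(5.58*y + 4.46)/(-2.79*y^2 - 4.46*y + 1.07)^2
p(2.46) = 0.06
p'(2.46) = -0.04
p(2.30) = 0.06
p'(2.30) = -0.05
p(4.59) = 0.02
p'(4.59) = -0.01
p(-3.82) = 0.07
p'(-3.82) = 0.05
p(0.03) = -1.65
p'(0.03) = -8.17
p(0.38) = 1.50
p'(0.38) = -9.60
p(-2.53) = 0.28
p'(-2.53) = 0.49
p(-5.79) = 0.02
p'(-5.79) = 0.01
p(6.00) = 0.01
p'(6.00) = -0.00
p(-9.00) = 0.01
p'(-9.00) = 0.00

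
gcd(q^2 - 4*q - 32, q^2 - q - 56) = q - 8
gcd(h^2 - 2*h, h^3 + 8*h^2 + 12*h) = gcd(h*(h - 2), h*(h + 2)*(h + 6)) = h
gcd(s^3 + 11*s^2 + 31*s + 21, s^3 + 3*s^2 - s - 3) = s^2 + 4*s + 3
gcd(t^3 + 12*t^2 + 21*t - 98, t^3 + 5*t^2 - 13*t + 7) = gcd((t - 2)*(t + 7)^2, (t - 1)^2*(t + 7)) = t + 7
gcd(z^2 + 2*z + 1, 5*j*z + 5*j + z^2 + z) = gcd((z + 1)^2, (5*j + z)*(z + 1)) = z + 1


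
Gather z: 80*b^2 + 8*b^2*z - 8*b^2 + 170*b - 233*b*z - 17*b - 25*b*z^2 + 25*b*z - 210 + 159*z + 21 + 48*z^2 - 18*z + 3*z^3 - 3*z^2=72*b^2 + 153*b + 3*z^3 + z^2*(45 - 25*b) + z*(8*b^2 - 208*b + 141) - 189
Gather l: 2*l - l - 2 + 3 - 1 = l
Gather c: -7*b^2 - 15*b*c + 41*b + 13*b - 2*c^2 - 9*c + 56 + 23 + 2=-7*b^2 + 54*b - 2*c^2 + c*(-15*b - 9) + 81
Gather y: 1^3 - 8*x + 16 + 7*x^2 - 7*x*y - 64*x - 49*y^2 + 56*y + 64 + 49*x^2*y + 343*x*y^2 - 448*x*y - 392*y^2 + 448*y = 7*x^2 - 72*x + y^2*(343*x - 441) + y*(49*x^2 - 455*x + 504) + 81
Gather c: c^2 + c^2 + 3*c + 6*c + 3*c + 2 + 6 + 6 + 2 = 2*c^2 + 12*c + 16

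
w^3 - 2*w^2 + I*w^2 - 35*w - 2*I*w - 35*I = (w - 7)*(w + 5)*(w + I)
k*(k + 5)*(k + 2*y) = k^3 + 2*k^2*y + 5*k^2 + 10*k*y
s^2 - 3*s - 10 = (s - 5)*(s + 2)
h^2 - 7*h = h*(h - 7)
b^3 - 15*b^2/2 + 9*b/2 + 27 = (b - 6)*(b - 3)*(b + 3/2)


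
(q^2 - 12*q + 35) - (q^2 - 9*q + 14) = 21 - 3*q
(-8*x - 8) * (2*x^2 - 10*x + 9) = -16*x^3 + 64*x^2 + 8*x - 72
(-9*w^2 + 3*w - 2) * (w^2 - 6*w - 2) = -9*w^4 + 57*w^3 - 2*w^2 + 6*w + 4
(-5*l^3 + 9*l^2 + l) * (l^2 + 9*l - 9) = -5*l^5 - 36*l^4 + 127*l^3 - 72*l^2 - 9*l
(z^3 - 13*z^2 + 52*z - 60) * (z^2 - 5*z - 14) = z^5 - 18*z^4 + 103*z^3 - 138*z^2 - 428*z + 840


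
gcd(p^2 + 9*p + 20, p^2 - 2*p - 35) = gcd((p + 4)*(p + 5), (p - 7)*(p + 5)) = p + 5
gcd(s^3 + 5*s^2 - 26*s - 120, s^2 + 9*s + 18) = s + 6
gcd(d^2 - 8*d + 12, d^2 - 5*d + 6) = d - 2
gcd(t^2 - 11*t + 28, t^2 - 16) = t - 4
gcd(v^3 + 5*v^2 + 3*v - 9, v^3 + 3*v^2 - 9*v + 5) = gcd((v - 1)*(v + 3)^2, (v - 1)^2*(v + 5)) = v - 1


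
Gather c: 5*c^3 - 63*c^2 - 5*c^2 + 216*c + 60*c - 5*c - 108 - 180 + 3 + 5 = 5*c^3 - 68*c^2 + 271*c - 280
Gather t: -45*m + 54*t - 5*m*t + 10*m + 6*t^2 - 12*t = -35*m + 6*t^2 + t*(42 - 5*m)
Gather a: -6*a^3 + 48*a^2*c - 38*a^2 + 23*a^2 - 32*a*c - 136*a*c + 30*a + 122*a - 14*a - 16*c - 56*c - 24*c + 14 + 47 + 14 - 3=-6*a^3 + a^2*(48*c - 15) + a*(138 - 168*c) - 96*c + 72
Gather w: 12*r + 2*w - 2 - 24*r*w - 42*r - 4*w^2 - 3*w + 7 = -30*r - 4*w^2 + w*(-24*r - 1) + 5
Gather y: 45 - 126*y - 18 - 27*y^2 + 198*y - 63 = -27*y^2 + 72*y - 36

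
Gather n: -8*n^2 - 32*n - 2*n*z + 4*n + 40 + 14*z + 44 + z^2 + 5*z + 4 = -8*n^2 + n*(-2*z - 28) + z^2 + 19*z + 88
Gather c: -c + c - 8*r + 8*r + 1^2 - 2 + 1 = 0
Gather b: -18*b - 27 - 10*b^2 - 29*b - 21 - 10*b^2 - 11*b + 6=-20*b^2 - 58*b - 42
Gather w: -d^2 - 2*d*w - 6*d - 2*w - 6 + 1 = -d^2 - 6*d + w*(-2*d - 2) - 5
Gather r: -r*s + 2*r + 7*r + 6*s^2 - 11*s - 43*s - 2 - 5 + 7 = r*(9 - s) + 6*s^2 - 54*s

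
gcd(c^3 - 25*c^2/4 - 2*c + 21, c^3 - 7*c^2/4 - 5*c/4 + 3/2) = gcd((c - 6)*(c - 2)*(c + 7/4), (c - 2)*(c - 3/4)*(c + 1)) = c - 2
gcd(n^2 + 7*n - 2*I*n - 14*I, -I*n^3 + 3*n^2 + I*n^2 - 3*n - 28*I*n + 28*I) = 1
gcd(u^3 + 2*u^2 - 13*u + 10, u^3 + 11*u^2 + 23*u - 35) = u^2 + 4*u - 5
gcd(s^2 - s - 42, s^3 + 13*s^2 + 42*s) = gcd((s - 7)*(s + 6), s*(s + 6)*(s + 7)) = s + 6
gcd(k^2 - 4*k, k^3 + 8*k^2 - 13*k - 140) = k - 4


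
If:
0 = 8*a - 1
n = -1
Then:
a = 1/8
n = -1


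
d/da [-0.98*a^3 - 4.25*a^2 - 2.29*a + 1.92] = -2.94*a^2 - 8.5*a - 2.29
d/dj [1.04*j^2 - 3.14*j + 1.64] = 2.08*j - 3.14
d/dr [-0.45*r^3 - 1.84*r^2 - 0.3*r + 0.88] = -1.35*r^2 - 3.68*r - 0.3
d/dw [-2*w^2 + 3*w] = 3 - 4*w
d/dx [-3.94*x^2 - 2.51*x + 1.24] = -7.88*x - 2.51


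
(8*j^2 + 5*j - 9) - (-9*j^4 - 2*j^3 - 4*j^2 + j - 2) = 9*j^4 + 2*j^3 + 12*j^2 + 4*j - 7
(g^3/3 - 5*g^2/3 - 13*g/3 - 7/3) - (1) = g^3/3 - 5*g^2/3 - 13*g/3 - 10/3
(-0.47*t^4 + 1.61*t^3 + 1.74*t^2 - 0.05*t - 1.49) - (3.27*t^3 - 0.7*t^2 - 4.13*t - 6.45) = -0.47*t^4 - 1.66*t^3 + 2.44*t^2 + 4.08*t + 4.96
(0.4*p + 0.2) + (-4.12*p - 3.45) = -3.72*p - 3.25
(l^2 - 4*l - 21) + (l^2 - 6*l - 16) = 2*l^2 - 10*l - 37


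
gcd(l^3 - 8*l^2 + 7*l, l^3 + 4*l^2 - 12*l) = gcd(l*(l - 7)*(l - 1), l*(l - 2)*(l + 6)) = l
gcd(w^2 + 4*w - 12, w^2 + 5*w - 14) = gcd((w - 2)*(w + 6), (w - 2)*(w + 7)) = w - 2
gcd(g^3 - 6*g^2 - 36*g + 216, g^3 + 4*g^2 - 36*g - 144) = g^2 - 36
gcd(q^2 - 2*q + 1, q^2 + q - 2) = q - 1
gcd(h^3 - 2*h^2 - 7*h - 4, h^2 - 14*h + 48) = 1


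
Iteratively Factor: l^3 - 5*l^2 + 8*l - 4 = (l - 2)*(l^2 - 3*l + 2) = (l - 2)*(l - 1)*(l - 2)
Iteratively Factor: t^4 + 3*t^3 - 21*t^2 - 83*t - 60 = (t - 5)*(t^3 + 8*t^2 + 19*t + 12) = (t - 5)*(t + 1)*(t^2 + 7*t + 12) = (t - 5)*(t + 1)*(t + 3)*(t + 4)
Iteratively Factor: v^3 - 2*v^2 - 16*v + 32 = (v - 2)*(v^2 - 16) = (v - 4)*(v - 2)*(v + 4)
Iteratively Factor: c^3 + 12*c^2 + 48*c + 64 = (c + 4)*(c^2 + 8*c + 16) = (c + 4)^2*(c + 4)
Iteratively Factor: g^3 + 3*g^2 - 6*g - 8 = (g + 1)*(g^2 + 2*g - 8) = (g - 2)*(g + 1)*(g + 4)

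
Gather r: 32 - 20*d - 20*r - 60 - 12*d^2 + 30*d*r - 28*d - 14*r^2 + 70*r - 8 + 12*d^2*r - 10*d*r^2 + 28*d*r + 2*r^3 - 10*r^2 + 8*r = -12*d^2 - 48*d + 2*r^3 + r^2*(-10*d - 24) + r*(12*d^2 + 58*d + 58) - 36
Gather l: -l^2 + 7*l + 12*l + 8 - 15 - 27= -l^2 + 19*l - 34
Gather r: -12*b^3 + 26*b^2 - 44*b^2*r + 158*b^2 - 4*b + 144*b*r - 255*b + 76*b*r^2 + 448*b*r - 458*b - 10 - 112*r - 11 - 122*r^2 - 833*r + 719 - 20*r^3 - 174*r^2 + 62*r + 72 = -12*b^3 + 184*b^2 - 717*b - 20*r^3 + r^2*(76*b - 296) + r*(-44*b^2 + 592*b - 883) + 770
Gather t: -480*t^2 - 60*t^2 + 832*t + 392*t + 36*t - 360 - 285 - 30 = -540*t^2 + 1260*t - 675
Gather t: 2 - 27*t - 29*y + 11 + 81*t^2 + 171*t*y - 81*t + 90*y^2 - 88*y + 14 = 81*t^2 + t*(171*y - 108) + 90*y^2 - 117*y + 27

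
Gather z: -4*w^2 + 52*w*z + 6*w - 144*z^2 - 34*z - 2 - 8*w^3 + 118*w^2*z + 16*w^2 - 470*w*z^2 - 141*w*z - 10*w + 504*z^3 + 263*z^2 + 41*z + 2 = -8*w^3 + 12*w^2 - 4*w + 504*z^3 + z^2*(119 - 470*w) + z*(118*w^2 - 89*w + 7)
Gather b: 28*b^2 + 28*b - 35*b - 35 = 28*b^2 - 7*b - 35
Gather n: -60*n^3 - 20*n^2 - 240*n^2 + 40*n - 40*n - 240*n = -60*n^3 - 260*n^2 - 240*n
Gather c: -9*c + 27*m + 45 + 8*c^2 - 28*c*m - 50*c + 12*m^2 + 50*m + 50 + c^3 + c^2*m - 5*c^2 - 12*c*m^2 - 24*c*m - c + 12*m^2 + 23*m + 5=c^3 + c^2*(m + 3) + c*(-12*m^2 - 52*m - 60) + 24*m^2 + 100*m + 100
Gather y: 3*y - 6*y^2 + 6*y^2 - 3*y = 0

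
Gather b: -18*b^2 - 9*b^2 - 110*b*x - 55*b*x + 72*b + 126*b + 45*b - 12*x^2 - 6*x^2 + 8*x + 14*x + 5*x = -27*b^2 + b*(243 - 165*x) - 18*x^2 + 27*x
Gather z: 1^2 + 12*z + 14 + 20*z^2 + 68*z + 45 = 20*z^2 + 80*z + 60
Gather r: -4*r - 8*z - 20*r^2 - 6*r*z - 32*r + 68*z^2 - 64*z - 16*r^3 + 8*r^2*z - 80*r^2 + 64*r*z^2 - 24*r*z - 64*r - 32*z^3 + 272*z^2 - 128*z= -16*r^3 + r^2*(8*z - 100) + r*(64*z^2 - 30*z - 100) - 32*z^3 + 340*z^2 - 200*z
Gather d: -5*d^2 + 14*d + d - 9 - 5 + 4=-5*d^2 + 15*d - 10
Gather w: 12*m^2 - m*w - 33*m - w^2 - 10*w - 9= 12*m^2 - 33*m - w^2 + w*(-m - 10) - 9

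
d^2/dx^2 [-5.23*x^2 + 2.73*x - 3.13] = -10.4600000000000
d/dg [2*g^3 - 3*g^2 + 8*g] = 6*g^2 - 6*g + 8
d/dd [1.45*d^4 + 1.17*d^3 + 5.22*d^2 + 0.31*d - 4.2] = 5.8*d^3 + 3.51*d^2 + 10.44*d + 0.31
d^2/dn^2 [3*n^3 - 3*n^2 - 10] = 18*n - 6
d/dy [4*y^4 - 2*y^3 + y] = 16*y^3 - 6*y^2 + 1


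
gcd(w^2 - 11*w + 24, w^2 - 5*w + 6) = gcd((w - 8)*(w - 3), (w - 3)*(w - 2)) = w - 3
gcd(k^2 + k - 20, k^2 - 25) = k + 5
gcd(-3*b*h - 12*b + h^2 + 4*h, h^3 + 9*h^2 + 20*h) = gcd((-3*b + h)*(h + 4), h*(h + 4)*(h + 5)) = h + 4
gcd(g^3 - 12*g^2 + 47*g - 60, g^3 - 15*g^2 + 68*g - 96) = g^2 - 7*g + 12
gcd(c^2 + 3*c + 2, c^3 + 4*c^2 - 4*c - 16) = c + 2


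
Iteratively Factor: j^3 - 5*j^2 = (j - 5)*(j^2) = j*(j - 5)*(j)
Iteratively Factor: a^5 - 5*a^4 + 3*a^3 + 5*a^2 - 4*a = (a - 1)*(a^4 - 4*a^3 - a^2 + 4*a) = (a - 1)^2*(a^3 - 3*a^2 - 4*a) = a*(a - 1)^2*(a^2 - 3*a - 4) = a*(a - 4)*(a - 1)^2*(a + 1)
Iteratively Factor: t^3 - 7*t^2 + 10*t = (t)*(t^2 - 7*t + 10) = t*(t - 5)*(t - 2)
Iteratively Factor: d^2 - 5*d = (d)*(d - 5)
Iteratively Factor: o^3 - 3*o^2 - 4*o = (o + 1)*(o^2 - 4*o) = (o - 4)*(o + 1)*(o)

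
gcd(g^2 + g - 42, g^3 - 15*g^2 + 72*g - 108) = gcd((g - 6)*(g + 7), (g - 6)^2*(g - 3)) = g - 6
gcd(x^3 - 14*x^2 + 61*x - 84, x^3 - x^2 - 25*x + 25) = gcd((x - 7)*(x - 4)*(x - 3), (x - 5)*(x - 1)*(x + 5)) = 1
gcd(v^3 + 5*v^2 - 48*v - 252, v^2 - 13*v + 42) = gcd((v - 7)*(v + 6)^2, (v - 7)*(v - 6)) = v - 7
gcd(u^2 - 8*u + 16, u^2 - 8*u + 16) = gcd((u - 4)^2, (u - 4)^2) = u^2 - 8*u + 16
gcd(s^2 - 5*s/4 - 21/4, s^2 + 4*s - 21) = s - 3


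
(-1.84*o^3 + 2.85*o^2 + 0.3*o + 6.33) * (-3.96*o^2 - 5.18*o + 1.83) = 7.2864*o^5 - 1.7548*o^4 - 19.3182*o^3 - 21.4053*o^2 - 32.2404*o + 11.5839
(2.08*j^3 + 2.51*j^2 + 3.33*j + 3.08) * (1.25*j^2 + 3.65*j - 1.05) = 2.6*j^5 + 10.7295*j^4 + 11.14*j^3 + 13.369*j^2 + 7.7455*j - 3.234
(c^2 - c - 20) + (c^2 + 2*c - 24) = 2*c^2 + c - 44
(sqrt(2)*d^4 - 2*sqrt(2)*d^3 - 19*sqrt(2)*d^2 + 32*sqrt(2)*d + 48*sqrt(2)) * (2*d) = 2*sqrt(2)*d^5 - 4*sqrt(2)*d^4 - 38*sqrt(2)*d^3 + 64*sqrt(2)*d^2 + 96*sqrt(2)*d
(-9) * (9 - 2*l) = 18*l - 81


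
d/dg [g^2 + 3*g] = 2*g + 3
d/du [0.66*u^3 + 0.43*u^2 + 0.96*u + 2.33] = 1.98*u^2 + 0.86*u + 0.96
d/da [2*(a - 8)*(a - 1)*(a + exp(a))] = 2*a^2*exp(a) + 6*a^2 - 14*a*exp(a) - 36*a - 2*exp(a) + 16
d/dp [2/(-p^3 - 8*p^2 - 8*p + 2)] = 2*(3*p^2 + 16*p + 8)/(p^3 + 8*p^2 + 8*p - 2)^2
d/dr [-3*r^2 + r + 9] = 1 - 6*r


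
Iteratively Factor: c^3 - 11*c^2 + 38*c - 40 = (c - 2)*(c^2 - 9*c + 20) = (c - 5)*(c - 2)*(c - 4)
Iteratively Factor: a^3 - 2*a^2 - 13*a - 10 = (a + 1)*(a^2 - 3*a - 10) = (a - 5)*(a + 1)*(a + 2)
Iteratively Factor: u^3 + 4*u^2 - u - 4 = (u - 1)*(u^2 + 5*u + 4) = (u - 1)*(u + 1)*(u + 4)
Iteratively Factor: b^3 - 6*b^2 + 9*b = (b)*(b^2 - 6*b + 9) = b*(b - 3)*(b - 3)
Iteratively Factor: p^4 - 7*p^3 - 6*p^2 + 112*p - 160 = (p - 2)*(p^3 - 5*p^2 - 16*p + 80) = (p - 4)*(p - 2)*(p^2 - p - 20) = (p - 4)*(p - 2)*(p + 4)*(p - 5)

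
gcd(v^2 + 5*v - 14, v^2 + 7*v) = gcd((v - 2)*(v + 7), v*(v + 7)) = v + 7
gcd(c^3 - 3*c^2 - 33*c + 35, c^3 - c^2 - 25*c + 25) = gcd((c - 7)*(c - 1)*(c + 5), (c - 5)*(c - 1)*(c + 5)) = c^2 + 4*c - 5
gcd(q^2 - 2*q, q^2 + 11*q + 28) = 1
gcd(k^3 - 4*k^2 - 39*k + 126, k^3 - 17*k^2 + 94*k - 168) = k - 7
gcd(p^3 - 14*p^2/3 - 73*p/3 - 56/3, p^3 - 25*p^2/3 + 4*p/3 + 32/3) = p^2 - 7*p - 8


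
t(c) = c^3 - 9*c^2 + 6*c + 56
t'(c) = 3*c^2 - 18*c + 6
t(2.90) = 22.10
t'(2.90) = -20.97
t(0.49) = 56.90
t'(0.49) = -2.10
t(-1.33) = 29.75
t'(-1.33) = 35.25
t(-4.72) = -277.98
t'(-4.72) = 157.80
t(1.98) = 40.36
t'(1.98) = -17.88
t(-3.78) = -149.29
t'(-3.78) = 116.91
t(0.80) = 55.55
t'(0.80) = -6.48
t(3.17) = 16.43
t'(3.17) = -20.91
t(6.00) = -16.00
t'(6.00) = 6.00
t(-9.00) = -1456.00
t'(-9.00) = 411.00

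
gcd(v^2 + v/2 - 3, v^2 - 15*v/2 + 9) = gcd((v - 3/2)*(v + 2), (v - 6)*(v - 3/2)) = v - 3/2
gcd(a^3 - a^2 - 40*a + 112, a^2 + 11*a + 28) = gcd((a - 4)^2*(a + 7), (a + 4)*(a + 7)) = a + 7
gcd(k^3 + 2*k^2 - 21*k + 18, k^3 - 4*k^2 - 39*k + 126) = k^2 + 3*k - 18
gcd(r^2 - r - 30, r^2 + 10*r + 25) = r + 5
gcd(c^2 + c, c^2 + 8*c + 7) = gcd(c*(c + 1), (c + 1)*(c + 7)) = c + 1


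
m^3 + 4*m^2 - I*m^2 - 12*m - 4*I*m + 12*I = (m - 2)*(m + 6)*(m - I)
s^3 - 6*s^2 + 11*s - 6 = (s - 3)*(s - 2)*(s - 1)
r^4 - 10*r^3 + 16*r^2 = r^2*(r - 8)*(r - 2)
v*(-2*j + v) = -2*j*v + v^2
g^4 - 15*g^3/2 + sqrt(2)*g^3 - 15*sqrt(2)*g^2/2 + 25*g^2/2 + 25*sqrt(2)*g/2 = g*(g - 5)*(g - 5/2)*(g + sqrt(2))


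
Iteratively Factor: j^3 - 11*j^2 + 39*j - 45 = (j - 5)*(j^2 - 6*j + 9) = (j - 5)*(j - 3)*(j - 3)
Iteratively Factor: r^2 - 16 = (r + 4)*(r - 4)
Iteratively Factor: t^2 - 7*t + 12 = (t - 4)*(t - 3)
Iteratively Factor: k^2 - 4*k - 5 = (k + 1)*(k - 5)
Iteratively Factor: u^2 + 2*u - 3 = (u - 1)*(u + 3)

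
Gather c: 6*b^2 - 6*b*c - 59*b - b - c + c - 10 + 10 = 6*b^2 - 6*b*c - 60*b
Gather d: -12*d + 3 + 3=6 - 12*d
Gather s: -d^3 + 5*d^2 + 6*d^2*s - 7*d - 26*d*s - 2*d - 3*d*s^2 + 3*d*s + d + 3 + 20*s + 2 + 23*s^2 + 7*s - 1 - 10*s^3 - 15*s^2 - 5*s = -d^3 + 5*d^2 - 8*d - 10*s^3 + s^2*(8 - 3*d) + s*(6*d^2 - 23*d + 22) + 4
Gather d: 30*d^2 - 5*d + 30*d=30*d^2 + 25*d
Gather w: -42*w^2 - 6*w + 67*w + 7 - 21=-42*w^2 + 61*w - 14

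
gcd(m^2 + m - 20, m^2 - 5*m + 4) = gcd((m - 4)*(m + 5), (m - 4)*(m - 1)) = m - 4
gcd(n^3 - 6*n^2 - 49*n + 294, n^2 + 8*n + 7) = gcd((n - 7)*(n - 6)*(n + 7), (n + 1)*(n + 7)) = n + 7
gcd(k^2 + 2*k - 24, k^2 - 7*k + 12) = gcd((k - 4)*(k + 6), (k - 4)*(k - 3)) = k - 4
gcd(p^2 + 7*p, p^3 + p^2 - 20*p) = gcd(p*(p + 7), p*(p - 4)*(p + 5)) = p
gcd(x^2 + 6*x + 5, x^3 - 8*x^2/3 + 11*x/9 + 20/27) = 1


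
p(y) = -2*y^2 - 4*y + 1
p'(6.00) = -28.00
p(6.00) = -95.00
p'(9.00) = -40.00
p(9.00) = -197.00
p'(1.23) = -8.92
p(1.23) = -6.95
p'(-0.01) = -3.96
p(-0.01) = 1.04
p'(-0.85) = -0.60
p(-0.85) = 2.96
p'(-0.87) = -0.52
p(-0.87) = 2.97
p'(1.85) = -11.40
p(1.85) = -13.24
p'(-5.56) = 18.24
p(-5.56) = -38.59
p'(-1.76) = 3.04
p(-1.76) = 1.84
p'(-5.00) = 16.00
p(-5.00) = -29.00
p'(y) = -4*y - 4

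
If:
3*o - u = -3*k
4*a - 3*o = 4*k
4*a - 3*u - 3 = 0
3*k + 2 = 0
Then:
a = -5/8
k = -2/3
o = 1/18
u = -11/6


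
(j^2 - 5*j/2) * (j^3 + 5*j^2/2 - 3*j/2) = j^5 - 31*j^3/4 + 15*j^2/4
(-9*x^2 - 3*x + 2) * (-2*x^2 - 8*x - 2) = 18*x^4 + 78*x^3 + 38*x^2 - 10*x - 4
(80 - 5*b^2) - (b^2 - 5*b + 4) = -6*b^2 + 5*b + 76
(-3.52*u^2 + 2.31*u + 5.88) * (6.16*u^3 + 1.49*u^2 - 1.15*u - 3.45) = -21.6832*u^5 + 8.9848*u^4 + 43.7107*u^3 + 18.2487*u^2 - 14.7315*u - 20.286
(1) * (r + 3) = r + 3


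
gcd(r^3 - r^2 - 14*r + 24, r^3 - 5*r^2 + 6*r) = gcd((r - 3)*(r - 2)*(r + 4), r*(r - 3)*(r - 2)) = r^2 - 5*r + 6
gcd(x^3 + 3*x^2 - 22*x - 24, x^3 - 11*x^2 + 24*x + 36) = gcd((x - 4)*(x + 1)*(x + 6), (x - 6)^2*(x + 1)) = x + 1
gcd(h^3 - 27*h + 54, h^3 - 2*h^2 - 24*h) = 1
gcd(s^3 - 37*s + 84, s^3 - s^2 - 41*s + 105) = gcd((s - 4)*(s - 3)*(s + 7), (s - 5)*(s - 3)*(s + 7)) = s^2 + 4*s - 21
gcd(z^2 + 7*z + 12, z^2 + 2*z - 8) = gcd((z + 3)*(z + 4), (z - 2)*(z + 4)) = z + 4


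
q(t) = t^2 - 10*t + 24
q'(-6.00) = -22.00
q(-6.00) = 120.00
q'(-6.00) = -22.00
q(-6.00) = 120.00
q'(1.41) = -7.18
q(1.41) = 11.89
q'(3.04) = -3.92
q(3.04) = 2.84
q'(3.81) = -2.38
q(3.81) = 0.42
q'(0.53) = -8.94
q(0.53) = 18.98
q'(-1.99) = -13.98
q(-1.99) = 47.86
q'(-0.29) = -10.58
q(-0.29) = 26.98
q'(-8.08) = -26.16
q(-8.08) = 170.09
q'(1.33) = -7.34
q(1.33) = 12.47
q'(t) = 2*t - 10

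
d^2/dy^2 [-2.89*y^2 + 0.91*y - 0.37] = -5.78000000000000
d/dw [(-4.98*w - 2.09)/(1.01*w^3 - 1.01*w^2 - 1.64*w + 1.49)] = (10.0596*w^3 + 1.3029*w^2 - 4.2218*w - 10.8478)/(1.0201*w^6 - 2.0402*w^5 - 2.2927*w^4 + 6.3226*w^3 - 0.3202*w^2 - 4.8872*w + 2.2201)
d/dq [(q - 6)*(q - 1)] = 2*q - 7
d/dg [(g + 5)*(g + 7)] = 2*g + 12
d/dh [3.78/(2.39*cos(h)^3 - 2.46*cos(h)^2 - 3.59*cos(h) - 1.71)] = (27.1026*cos(h)^2 - 18.5976*cos(h) - 13.5702)*sin(h)/(-2.39*cos(h)^3 + 2.46*cos(h)^2 + 3.59*cos(h) + 1.71)^2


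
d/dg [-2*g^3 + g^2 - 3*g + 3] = -6*g^2 + 2*g - 3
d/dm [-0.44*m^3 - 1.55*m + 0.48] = -1.32*m^2 - 1.55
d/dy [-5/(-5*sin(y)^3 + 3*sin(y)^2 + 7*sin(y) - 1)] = 5*(-15*sin(y)^2 + 6*sin(y) + 7)*cos(y)/(5*sin(y)^3 - 3*sin(y)^2 - 7*sin(y) + 1)^2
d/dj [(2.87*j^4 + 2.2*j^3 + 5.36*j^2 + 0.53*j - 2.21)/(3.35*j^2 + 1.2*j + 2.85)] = (19.229*j^5 + 17.702*j^4 + 37.998*j^3 + 23.4665*j^2 + 45.359*j + 4.1625)/(11.2225*j^4 + 8.04*j^3 + 20.535*j^2 + 6.84*j + 8.1225)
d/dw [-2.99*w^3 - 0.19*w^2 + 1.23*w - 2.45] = -8.97*w^2 - 0.38*w + 1.23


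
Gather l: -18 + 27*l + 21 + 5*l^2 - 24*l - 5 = 5*l^2 + 3*l - 2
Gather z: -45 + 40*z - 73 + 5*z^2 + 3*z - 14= 5*z^2 + 43*z - 132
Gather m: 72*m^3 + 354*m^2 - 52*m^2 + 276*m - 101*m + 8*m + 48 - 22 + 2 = 72*m^3 + 302*m^2 + 183*m + 28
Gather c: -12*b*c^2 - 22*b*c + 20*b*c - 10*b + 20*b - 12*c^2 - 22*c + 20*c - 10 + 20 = 10*b + c^2*(-12*b - 12) + c*(-2*b - 2) + 10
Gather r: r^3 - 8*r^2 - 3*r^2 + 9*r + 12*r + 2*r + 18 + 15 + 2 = r^3 - 11*r^2 + 23*r + 35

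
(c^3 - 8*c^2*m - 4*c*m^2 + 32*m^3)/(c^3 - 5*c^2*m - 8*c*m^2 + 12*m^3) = (c^2 - 10*c*m + 16*m^2)/(c^2 - 7*c*m + 6*m^2)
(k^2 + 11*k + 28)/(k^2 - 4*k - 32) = (k + 7)/(k - 8)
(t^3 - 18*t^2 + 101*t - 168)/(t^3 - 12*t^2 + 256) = (t^2 - 10*t + 21)/(t^2 - 4*t - 32)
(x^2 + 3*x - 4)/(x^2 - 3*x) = (x^2 + 3*x - 4)/(x*(x - 3))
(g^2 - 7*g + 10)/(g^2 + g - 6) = (g - 5)/(g + 3)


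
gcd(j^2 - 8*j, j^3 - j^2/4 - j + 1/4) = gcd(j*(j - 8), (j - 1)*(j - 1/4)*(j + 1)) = 1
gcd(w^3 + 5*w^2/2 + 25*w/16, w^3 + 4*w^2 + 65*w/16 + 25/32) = w + 5/4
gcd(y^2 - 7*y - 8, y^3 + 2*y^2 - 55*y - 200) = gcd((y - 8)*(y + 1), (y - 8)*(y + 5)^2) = y - 8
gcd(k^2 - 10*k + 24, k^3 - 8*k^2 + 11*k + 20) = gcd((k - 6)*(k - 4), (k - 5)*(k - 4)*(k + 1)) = k - 4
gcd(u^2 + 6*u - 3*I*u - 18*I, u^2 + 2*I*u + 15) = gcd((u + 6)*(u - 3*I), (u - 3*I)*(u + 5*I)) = u - 3*I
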